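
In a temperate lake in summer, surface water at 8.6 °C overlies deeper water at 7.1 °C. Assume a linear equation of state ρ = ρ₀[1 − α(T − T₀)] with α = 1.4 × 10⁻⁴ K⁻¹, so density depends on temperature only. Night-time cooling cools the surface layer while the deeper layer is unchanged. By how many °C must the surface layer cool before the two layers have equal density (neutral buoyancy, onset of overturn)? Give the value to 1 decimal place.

With temperature the only control, equal density requires T_surf′ = T_deep.
T_surf′ = 7.1 °C.
Cooling required: 8.6 − 7.1 = 1.5 °C.

1.5 °C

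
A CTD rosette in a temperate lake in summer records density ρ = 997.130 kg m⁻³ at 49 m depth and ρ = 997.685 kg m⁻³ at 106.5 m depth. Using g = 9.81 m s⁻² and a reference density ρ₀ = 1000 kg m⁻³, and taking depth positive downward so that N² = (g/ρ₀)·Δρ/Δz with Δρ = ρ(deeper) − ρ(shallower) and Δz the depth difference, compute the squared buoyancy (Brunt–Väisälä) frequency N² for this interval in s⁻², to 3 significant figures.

Δρ = 997.685 − 997.130 = 0.555 kg m⁻³ over Δz = 106.5 − 49 = 57.5 m.
N² = (9.81/1000) × (0.555/57.5) = 9.4688 × 10⁻⁵ s⁻² ≈ 9.47 × 10⁻⁵ s⁻².

9.47 × 10⁻⁵ s⁻²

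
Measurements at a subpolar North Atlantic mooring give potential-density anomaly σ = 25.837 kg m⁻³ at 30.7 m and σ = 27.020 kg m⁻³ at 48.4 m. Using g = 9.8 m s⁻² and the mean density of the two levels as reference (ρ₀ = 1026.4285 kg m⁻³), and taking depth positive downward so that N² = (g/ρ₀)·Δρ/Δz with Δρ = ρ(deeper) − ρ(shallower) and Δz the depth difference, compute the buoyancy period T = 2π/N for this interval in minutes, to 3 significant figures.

4.15 min

Δρ = 1027.020 − 1025.837 = 1.183 kg m⁻³ over Δz = 48.4 − 30.7 = 17.7 m.
N² = (9.8/1026.4285) × (1.183/17.7) = 6.3813 × 10⁻⁴ s⁻².
N = √(6.3813 × 10⁻⁴) = 0.025261 rad s⁻¹, so T = 2π/N = 248.73 s = 4.1455 min ≈ 4.15 min.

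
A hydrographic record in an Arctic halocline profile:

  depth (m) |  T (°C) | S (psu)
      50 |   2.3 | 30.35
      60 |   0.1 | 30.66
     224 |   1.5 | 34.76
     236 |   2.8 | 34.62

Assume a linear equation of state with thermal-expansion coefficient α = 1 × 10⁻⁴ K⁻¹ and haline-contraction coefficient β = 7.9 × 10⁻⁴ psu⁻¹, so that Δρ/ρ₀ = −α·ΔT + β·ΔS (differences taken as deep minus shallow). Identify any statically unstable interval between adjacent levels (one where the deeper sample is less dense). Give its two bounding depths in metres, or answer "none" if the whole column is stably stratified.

Evaluate Δρ/ρ₀ = −αΔT + βΔS across each adjacent pair:
  50–60 m: −αΔT+βΔS = −(1 × 10⁻⁴)(-2.2)+(7.9 × 10⁻⁴)(+0.31) = 4.6 × 10⁻⁴ → stable
  60–224 m: −αΔT+βΔS = −(1 × 10⁻⁴)(+1.4)+(7.9 × 10⁻⁴)(+4.10) = 3.1 × 10⁻³ → stable
  224–236 m: −αΔT+βΔS = −(1 × 10⁻⁴)(+1.3)+(7.9 × 10⁻⁴)(-0.14) = -2.4 × 10⁻⁴ → UNSTABLE
The 224–236 m interval has Δρ < 0: lighter water underlies denser water.

224–236 m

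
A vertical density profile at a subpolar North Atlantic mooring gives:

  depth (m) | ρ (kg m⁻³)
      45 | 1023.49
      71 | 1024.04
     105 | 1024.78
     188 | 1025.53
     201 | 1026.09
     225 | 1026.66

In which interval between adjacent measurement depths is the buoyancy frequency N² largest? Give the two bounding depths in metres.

Compute the density gradient over each adjacent pair:
  45–71 m: Δρ/Δz = 0.55/26 = 0.021 kg m⁻⁴
  71–105 m: Δρ/Δz = 0.74/34 = 0.022 kg m⁻⁴
  105–188 m: Δρ/Δz = 0.75/83 = 9.0 × 10⁻³ kg m⁻⁴
  188–201 m: Δρ/Δz = 0.56/13 = 0.043 kg m⁻⁴
  201–225 m: Δρ/Δz = 0.57/24 = 0.024 kg m⁻⁴
The largest gradient is in the 188–201 m interval — the pycnocline.

188–201 m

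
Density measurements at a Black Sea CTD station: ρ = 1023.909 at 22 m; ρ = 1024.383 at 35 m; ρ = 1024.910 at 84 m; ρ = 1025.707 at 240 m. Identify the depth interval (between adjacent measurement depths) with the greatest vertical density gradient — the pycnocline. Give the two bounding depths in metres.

Compute the density gradient over each adjacent pair:
  22–35 m: Δρ/Δz = 0.474/13 = 0.036 kg m⁻⁴
  35–84 m: Δρ/Δz = 0.527/49 = 0.011 kg m⁻⁴
  84–240 m: Δρ/Δz = 0.797/156 = 5.1 × 10⁻³ kg m⁻⁴
The largest gradient is in the 22–35 m interval — the pycnocline.

22–35 m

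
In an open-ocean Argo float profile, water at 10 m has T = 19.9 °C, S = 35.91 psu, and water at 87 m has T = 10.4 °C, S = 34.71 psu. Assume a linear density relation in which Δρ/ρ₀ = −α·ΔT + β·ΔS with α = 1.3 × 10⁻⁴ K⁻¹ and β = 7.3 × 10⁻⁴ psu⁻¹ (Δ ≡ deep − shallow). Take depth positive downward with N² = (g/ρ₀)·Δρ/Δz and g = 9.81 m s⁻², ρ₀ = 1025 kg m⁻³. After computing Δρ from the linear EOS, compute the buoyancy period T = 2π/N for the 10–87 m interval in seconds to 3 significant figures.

929 s

ΔT = -9.5 K, ΔS = -1.20 psu (deep − shallow).
Δρ/ρ₀ = −αΔT + βΔS = 1.235 × 10⁻³ − 8.76 × 10⁻⁴ = 3.59 × 10⁻⁴, so Δρ ≈ 0.3680 kg m⁻³.
N² = (g/ρ₀)·Δρ/Δz = g·(Δρ/ρ₀)/Δz = 9.81 × 3.59 × 10⁻⁴ / 77 = 4.5738 × 10⁻⁵ s⁻².
N = √(4.5738 × 10⁻⁵) = 6.7630 × 10⁻³ rad s⁻¹ → T = 2π/N = 929.05 s ≈ 929 s.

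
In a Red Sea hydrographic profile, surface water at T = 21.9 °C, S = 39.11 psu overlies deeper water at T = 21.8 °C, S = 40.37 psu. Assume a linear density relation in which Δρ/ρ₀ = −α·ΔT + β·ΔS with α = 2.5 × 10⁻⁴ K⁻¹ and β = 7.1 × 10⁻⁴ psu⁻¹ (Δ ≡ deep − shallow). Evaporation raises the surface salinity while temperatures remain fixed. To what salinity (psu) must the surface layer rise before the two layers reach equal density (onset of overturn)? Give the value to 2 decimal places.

40.41 psu

Neutral buoyancy requires −α(T_deep − T_surf) + β(S_deep − S_surf′) = 0.
S_surf′ = S_deep − (α/β)·ΔT = 40.37 − (2.5 × 10⁻⁴/7.1 × 10⁻⁴)·(-0.1) = 40.4052 psu.
Increase required: 40.4052 − 39.11 = 1.2952 psu.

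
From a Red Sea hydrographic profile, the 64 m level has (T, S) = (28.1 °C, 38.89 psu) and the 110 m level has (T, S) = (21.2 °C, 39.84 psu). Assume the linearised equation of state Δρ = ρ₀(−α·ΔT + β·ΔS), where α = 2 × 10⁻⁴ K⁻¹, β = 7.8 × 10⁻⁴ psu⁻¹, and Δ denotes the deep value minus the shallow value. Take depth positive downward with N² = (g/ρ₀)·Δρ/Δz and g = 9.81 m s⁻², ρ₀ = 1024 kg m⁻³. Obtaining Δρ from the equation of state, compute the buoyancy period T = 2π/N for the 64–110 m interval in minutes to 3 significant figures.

ΔT = -6.9 K, ΔS = +0.95 psu (deep − shallow).
Δρ/ρ₀ = −αΔT + βΔS = 1.38 × 10⁻³ + 7.41 × 10⁻⁴ = 2.121 × 10⁻³, so Δρ ≈ 2.172 kg m⁻³.
N² = (g/ρ₀)·Δρ/Δz = g·(Δρ/ρ₀)/Δz = 9.81 × 2.121 × 10⁻³ / 46 = 4.5233 × 10⁻⁴ s⁻².
N = √(4.5233 × 10⁻⁴) = 0.021268 rad s⁻¹ → T = 2π/N = 295.43 s = 4.9238 min ≈ 4.92 min.

4.92 min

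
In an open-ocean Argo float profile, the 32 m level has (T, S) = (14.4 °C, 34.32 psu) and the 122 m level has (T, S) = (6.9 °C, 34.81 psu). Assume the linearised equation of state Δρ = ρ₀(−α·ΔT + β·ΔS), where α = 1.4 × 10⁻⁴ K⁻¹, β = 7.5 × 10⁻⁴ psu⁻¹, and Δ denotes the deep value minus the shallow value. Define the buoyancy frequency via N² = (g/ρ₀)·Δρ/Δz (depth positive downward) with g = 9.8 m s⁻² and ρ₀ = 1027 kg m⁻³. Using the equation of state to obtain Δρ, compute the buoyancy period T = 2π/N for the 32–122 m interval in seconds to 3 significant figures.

506 s

ΔT = -7.5 K, ΔS = +0.49 psu (deep − shallow).
Δρ/ρ₀ = −αΔT + βΔS = 1.05 × 10⁻³ + 3.675 × 10⁻⁴ = 1.4175 × 10⁻³, so Δρ ≈ 1.456 kg m⁻³.
N² = (g/ρ₀)·Δρ/Δz = g·(Δρ/ρ₀)/Δz = 9.8 × 1.4175 × 10⁻³ / 90 = 1.5435 × 10⁻⁴ s⁻².
N = √(1.5435 × 10⁻⁴) = 0.012424 rad s⁻¹ → T = 2π/N = 505.73 s ≈ 506 s.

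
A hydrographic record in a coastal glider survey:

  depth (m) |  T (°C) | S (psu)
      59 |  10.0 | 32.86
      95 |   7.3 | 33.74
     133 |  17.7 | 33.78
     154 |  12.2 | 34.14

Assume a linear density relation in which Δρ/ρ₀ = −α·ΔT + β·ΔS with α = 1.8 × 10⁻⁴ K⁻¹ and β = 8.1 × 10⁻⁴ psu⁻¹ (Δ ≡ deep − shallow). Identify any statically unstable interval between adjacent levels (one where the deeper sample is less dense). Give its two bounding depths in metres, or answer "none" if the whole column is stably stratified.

Evaluate Δρ/ρ₀ = −αΔT + βΔS across each adjacent pair:
  59–95 m: −αΔT+βΔS = −(1.8 × 10⁻⁴)(-2.7)+(8.1 × 10⁻⁴)(+0.88) = 1.2 × 10⁻³ → stable
  95–133 m: −αΔT+βΔS = −(1.8 × 10⁻⁴)(+10.4)+(8.1 × 10⁻⁴)(+0.04) = -1.8 × 10⁻³ → UNSTABLE
  133–154 m: −αΔT+βΔS = −(1.8 × 10⁻⁴)(-5.5)+(8.1 × 10⁻⁴)(+0.36) = 1.3 × 10⁻³ → stable
The 95–133 m interval has Δρ < 0: lighter water underlies denser water.

95–133 m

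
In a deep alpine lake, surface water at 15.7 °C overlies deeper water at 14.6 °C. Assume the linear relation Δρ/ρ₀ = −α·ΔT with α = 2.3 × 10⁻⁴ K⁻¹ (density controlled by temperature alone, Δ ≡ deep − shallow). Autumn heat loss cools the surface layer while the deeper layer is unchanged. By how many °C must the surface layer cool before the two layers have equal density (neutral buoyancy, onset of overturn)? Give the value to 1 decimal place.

1.1 °C

With temperature the only control, equal density requires T_surf′ = T_deep.
T_surf′ = 14.6 °C.
Cooling required: 15.7 − 14.6 = 1.1 °C.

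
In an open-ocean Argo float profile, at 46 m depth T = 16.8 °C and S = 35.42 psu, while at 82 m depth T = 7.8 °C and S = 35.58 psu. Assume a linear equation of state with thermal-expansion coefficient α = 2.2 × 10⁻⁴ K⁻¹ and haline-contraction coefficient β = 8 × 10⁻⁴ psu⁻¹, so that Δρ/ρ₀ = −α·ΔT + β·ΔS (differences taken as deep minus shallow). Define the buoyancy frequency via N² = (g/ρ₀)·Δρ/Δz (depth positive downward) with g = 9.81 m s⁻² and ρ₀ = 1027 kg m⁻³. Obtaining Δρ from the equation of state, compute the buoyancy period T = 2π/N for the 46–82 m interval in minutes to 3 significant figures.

4.37 min

ΔT = -9.0 K, ΔS = +0.16 psu (deep − shallow).
Δρ/ρ₀ = −αΔT + βΔS = 1.98 × 10⁻³ + 1.28 × 10⁻⁴ = 2.108 × 10⁻³, so Δρ ≈ 2.165 kg m⁻³.
N² = (g/ρ₀)·Δρ/Δz = g·(Δρ/ρ₀)/Δz = 9.81 × 2.108 × 10⁻³ / 36 = 5.7443 × 10⁻⁴ s⁻².
N = √(5.7443 × 10⁻⁴) = 0.023967 rad s⁻¹ → T = 2π/N = 262.16 s = 4.3693 min ≈ 4.37 min.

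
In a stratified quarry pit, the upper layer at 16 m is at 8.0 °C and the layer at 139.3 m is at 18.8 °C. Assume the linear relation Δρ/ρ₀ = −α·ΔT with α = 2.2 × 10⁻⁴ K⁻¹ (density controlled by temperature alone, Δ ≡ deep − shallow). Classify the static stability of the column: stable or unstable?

ΔT = 18.8 − 8.0 = +10.8 K, so Δρ/ρ₀ = −αΔT = -2.376 × 10⁻³.
Δρ/ρ₀ < 0, so Δρ < 0: deeper water is lighter → statically unstable; the column would overturn.

unstable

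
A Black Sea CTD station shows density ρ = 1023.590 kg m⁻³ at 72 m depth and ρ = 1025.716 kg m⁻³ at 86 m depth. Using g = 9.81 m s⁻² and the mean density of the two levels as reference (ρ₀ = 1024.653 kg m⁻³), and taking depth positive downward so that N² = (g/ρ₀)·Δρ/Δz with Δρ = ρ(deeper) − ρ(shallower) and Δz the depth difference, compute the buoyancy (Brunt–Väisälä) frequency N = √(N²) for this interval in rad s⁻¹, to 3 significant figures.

0.0381 rad s⁻¹

Δρ = 1025.716 − 1023.590 = 2.126 kg m⁻³ over Δz = 86 − 72 = 14 m.
N² = (9.81/1024.653) × (2.126/14) = 1.4539 × 10⁻³ s⁻².
N = √(1.4539 × 10⁻³) = 0.038130 rad s⁻¹ ≈ 0.0381 rad s⁻¹.
Since Δρ > 0 the layer is stably stratified.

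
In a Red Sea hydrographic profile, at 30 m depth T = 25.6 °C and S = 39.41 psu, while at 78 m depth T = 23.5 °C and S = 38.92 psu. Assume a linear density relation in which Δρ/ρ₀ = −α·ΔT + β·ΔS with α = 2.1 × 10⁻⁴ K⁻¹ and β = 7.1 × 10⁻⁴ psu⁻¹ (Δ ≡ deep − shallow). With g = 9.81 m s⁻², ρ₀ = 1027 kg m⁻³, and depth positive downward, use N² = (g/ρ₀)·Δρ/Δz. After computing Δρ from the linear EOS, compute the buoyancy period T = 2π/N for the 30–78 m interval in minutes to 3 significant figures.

ΔT = -2.1 K, ΔS = -0.49 psu (deep − shallow).
Δρ/ρ₀ = −αΔT + βΔS = 4.41 × 10⁻⁴ − 3.479 × 10⁻⁴ = 9.31 × 10⁻⁵, so Δρ ≈ 0.09561 kg m⁻³.
N² = (g/ρ₀)·Δρ/Δz = g·(Δρ/ρ₀)/Δz = 9.81 × 9.31 × 10⁻⁵ / 48 = 1.9027 × 10⁻⁵ s⁻².
N = √(1.9027 × 10⁻⁵) = 4.3620 × 10⁻³ rad s⁻¹ → T = 2π/N = 1.4404 × 10³ s = 24.007 min ≈ 24.0 min.

24.0 min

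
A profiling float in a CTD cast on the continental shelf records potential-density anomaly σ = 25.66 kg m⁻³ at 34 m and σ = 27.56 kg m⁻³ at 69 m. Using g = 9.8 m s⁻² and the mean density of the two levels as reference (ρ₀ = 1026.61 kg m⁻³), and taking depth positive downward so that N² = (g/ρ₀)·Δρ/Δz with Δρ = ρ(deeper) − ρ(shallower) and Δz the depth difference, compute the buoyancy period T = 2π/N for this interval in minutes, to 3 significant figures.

Δρ = 1027.56 − 1025.66 = 1.90 kg m⁻³ over Δz = 69 − 34 = 35 m.
N² = (9.8/1026.61) × (1.90/35) = 5.1821 × 10⁻⁴ s⁻².
N = √(5.1821 × 10⁻⁴) = 0.022764 rad s⁻¹, so T = 2π/N = 276.01 s = 4.6002 min ≈ 4.60 min.

4.60 min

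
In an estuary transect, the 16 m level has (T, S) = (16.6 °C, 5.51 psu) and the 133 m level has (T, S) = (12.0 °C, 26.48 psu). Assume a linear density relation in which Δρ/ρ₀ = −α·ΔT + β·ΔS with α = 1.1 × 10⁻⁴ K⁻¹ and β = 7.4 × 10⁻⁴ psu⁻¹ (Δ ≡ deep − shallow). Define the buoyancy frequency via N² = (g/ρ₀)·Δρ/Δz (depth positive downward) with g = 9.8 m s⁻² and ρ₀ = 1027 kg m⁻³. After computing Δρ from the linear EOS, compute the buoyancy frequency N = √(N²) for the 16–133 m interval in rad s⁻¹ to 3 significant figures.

0.0366 rad s⁻¹

ΔT = -4.6 K, ΔS = +20.97 psu (deep − shallow).
Δρ/ρ₀ = −αΔT + βΔS = 5.06 × 10⁻⁴ + 0.0155178 = 0.0160238, so Δρ ≈ 16.46 kg m⁻³.
N² = (g/ρ₀)·Δρ/Δz = g·(Δρ/ρ₀)/Δz = 9.8 × 0.0160238 / 117 = 1.3422 × 10⁻³ s⁻².
N = √(1.3422 × 10⁻³) = 0.036636 rad s⁻¹ ≈ 0.0366 rad s⁻¹.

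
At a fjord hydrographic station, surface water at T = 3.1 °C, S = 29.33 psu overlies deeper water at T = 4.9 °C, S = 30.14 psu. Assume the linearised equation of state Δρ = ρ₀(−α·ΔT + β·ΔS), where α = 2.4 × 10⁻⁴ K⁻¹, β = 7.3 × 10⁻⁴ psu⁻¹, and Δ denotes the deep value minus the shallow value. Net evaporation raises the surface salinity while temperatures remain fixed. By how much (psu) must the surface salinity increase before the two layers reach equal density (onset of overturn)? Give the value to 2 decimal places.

Neutral buoyancy requires −α(T_deep − T_surf) + β(S_deep − S_surf′) = 0.
S_surf′ = S_deep − (α/β)·ΔT = 30.14 − (2.4 × 10⁻⁴/7.3 × 10⁻⁴)·(+1.8) = 29.5482 psu.
Increase required: 29.5482 − 29.33 = 0.2182 psu.

0.22 psu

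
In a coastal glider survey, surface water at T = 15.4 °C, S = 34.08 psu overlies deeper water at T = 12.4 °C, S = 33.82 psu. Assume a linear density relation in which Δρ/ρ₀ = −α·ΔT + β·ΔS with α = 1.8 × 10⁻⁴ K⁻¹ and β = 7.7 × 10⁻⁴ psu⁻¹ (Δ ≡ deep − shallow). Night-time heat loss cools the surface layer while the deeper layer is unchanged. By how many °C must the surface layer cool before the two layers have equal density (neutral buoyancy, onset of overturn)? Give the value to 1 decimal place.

1.9 °C

Neutral buoyancy requires Δρ = 0, i.e. −α(T_deep − T_surf′) + β(S_deep − S_surf) = 0.
T_surf′ = T_deep − (β/α)·ΔS = 12.4 − (7.7 × 10⁻⁴/1.8 × 10⁻⁴)·(-0.26) = 13.512 °C.
Cooling required: 15.4 − (13.512) = 1.888 °C.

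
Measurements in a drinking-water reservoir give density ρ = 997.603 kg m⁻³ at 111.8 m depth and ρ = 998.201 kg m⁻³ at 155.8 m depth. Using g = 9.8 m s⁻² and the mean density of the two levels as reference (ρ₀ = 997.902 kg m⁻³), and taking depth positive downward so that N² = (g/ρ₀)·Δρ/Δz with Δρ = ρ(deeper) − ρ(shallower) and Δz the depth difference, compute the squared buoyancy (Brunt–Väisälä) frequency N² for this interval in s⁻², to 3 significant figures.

1.33 × 10⁻⁴ s⁻²

Δρ = 998.201 − 997.603 = 0.598 kg m⁻³ over Δz = 155.8 − 111.8 = 44 m.
N² = (9.8/997.902) × (0.598/44) = 1.3347 × 10⁻⁴ s⁻² ≈ 1.33 × 10⁻⁴ s⁻².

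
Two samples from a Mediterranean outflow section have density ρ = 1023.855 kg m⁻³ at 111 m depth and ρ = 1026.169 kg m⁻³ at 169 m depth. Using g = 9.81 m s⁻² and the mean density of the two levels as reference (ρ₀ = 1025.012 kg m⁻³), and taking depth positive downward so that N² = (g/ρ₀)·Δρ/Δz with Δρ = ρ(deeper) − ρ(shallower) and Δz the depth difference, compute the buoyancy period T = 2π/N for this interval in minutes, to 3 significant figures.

Δρ = 1026.169 − 1023.855 = 2.314 kg m⁻³ over Δz = 169 − 111 = 58 m.
N² = (9.81/1025.012) × (2.314/58) = 3.8183 × 10⁻⁴ s⁻².
N = √(3.8183 × 10⁻⁴) = 0.019540 rad s⁻¹, so T = 2π/N = 321.56 s = 5.3593 min ≈ 5.36 min.

5.36 min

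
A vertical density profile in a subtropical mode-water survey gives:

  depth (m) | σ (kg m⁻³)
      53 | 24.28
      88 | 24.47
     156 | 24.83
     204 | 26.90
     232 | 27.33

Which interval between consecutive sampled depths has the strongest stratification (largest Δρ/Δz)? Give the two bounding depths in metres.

156–204 m

Compute the density gradient over each adjacent pair:
  53–88 m: Δρ/Δz = 0.19/35 = 5.4 × 10⁻³ kg m⁻⁴
  88–156 m: Δρ/Δz = 0.36/68 = 5.3 × 10⁻³ kg m⁻⁴
  156–204 m: Δρ/Δz = 2.07/48 = 0.043 kg m⁻⁴
  204–232 m: Δρ/Δz = 0.43/28 = 0.015 kg m⁻⁴
The largest gradient is in the 156–204 m interval — the pycnocline.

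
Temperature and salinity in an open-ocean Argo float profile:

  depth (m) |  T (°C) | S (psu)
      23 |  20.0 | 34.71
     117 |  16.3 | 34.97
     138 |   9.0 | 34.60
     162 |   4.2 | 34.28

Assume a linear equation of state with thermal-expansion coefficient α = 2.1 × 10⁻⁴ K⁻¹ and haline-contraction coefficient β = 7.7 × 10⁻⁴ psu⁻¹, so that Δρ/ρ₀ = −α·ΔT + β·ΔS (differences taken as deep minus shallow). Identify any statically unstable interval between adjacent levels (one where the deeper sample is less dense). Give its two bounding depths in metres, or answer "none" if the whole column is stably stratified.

Evaluate Δρ/ρ₀ = −αΔT + βΔS across each adjacent pair:
  23–117 m: −αΔT+βΔS = −(2.1 × 10⁻⁴)(-3.7)+(7.7 × 10⁻⁴)(+0.26) = 9.8 × 10⁻⁴ → stable
  117–138 m: −αΔT+βΔS = −(2.1 × 10⁻⁴)(-7.3)+(7.7 × 10⁻⁴)(-0.37) = 1.2 × 10⁻³ → stable
  138–162 m: −αΔT+βΔS = −(2.1 × 10⁻⁴)(-4.8)+(7.7 × 10⁻⁴)(-0.32) = 7.6 × 10⁻⁴ → stable
Every interval has Δρ > 0: the column is stably stratified throughout.

none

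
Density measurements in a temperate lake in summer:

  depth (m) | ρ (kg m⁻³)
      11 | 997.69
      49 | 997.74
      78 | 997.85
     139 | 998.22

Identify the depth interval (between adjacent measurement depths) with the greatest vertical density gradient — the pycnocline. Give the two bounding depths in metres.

Compute the density gradient over each adjacent pair:
  11–49 m: Δρ/Δz = 0.05/38 = 1.3 × 10⁻³ kg m⁻⁴
  49–78 m: Δρ/Δz = 0.11/29 = 3.8 × 10⁻³ kg m⁻⁴
  78–139 m: Δρ/Δz = 0.37/61 = 6.1 × 10⁻³ kg m⁻⁴
The largest gradient is in the 78–139 m interval — the pycnocline.

78–139 m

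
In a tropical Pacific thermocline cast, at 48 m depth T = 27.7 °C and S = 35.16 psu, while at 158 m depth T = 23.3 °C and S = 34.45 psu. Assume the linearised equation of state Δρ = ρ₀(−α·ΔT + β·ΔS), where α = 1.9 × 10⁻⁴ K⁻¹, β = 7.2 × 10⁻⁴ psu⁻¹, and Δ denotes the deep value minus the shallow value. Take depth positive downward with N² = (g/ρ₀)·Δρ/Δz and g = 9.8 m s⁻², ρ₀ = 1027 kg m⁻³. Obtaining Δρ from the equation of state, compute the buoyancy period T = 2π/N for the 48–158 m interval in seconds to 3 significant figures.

1.17 × 10³ s

ΔT = -4.4 K, ΔS = -0.71 psu (deep − shallow).
Δρ/ρ₀ = −αΔT + βΔS = 8.36 × 10⁻⁴ − 5.112 × 10⁻⁴ = 3.248 × 10⁻⁴, so Δρ ≈ 0.3336 kg m⁻³.
N² = (g/ρ₀)·Δρ/Δz = g·(Δρ/ρ₀)/Δz = 9.8 × 3.248 × 10⁻⁴ / 110 = 2.8937 × 10⁻⁵ s⁻².
N = √(2.8937 × 10⁻⁵) = 5.3793 × 10⁻³ rad s⁻¹ → T = 2π/N = 1.1680 × 10³ s ≈ 1.17 × 10³ s.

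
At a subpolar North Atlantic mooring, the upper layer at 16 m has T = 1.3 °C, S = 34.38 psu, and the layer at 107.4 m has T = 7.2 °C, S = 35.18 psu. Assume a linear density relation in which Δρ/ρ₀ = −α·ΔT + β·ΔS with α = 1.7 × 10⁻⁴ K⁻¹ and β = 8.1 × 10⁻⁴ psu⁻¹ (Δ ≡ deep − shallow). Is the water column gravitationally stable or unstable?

ΔT = 7.2 − 1.3 = +5.9 K and ΔS = 35.18 − 34.38 = +0.80 psu (deep − shallow).
−αΔT = -1.003 × 10⁻³; βΔS = 6.48 × 10⁻⁴; sum Δρ/ρ₀ = -3.55 × 10⁻⁴.
Δρ/ρ₀ < 0, so Δρ < 0: deeper water is lighter → statically unstable; the column would overturn.

unstable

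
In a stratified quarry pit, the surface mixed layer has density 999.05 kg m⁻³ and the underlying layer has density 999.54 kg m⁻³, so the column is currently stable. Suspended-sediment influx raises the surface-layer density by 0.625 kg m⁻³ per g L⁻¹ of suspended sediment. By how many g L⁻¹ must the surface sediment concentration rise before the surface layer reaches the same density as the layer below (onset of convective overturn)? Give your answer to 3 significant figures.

Density deficit of the surface layer: 999.54 − 999.05 = 0.49 kg m⁻³.
Required change = 0.49 / 0.625 = 0.784 g L⁻¹.

0.784 g L⁻¹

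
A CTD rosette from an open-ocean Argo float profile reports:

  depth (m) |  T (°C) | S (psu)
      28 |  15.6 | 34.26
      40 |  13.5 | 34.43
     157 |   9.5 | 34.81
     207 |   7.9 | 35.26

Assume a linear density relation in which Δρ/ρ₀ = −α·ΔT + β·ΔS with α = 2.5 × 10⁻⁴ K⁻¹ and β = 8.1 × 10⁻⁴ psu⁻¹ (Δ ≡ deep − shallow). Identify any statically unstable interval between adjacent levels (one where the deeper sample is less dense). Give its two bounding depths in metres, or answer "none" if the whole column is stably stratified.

none

Evaluate Δρ/ρ₀ = −αΔT + βΔS across each adjacent pair:
  28–40 m: −αΔT+βΔS = −(2.5 × 10⁻⁴)(-2.1)+(8.1 × 10⁻⁴)(+0.17) = 6.6 × 10⁻⁴ → stable
  40–157 m: −αΔT+βΔS = −(2.5 × 10⁻⁴)(-4.0)+(8.1 × 10⁻⁴)(+0.38) = 1.3 × 10⁻³ → stable
  157–207 m: −αΔT+βΔS = −(2.5 × 10⁻⁴)(-1.6)+(8.1 × 10⁻⁴)(+0.45) = 7.6 × 10⁻⁴ → stable
Every interval has Δρ > 0: the column is stably stratified throughout.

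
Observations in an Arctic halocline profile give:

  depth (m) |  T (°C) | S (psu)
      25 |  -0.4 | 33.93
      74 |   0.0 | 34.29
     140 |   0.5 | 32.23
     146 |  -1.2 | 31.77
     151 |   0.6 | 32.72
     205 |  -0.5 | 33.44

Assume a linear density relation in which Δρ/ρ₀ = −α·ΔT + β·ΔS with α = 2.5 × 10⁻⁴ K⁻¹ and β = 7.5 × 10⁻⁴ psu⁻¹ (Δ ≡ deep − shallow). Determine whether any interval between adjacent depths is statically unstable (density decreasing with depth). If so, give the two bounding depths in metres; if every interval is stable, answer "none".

Evaluate Δρ/ρ₀ = −αΔT + βΔS across each adjacent pair:
  25–74 m: −αΔT+βΔS = −(2.5 × 10⁻⁴)(+0.4)+(7.5 × 10⁻⁴)(+0.36) = 1.7 × 10⁻⁴ → stable
  74–140 m: −αΔT+βΔS = −(2.5 × 10⁻⁴)(+0.5)+(7.5 × 10⁻⁴)(-2.06) = -1.7 × 10⁻³ → UNSTABLE
  140–146 m: −αΔT+βΔS = −(2.5 × 10⁻⁴)(-1.7)+(7.5 × 10⁻⁴)(-0.46) = 8.0 × 10⁻⁵ → stable
  146–151 m: −αΔT+βΔS = −(2.5 × 10⁻⁴)(+1.8)+(7.5 × 10⁻⁴)(+0.95) = 2.6 × 10⁻⁴ → stable
  151–205 m: −αΔT+βΔS = −(2.5 × 10⁻⁴)(-1.1)+(7.5 × 10⁻⁴)(+0.72) = 8.1 × 10⁻⁴ → stable
The 74–140 m interval has Δρ < 0: lighter water underlies denser water.

74–140 m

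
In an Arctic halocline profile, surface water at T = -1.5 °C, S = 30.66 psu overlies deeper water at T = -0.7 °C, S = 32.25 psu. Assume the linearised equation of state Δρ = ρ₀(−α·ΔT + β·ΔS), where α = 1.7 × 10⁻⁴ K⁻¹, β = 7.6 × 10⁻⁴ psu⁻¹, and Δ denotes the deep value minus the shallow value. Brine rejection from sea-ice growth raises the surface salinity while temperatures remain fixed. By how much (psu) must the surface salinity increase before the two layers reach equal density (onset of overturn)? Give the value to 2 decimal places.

Neutral buoyancy requires −α(T_deep − T_surf) + β(S_deep − S_surf′) = 0.
S_surf′ = S_deep − (α/β)·ΔT = 32.25 − (1.7 × 10⁻⁴/7.6 × 10⁻⁴)·(+0.8) = 32.0711 psu.
Increase required: 32.0711 − 30.66 = 1.4111 psu.

1.41 psu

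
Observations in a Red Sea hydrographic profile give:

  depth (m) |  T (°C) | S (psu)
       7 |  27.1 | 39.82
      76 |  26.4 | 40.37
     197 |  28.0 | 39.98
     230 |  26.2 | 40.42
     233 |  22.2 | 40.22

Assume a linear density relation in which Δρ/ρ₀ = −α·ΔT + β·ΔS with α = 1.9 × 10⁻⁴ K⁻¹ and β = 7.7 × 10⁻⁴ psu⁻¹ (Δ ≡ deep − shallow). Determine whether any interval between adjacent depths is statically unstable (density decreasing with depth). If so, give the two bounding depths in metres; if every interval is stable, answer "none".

Evaluate Δρ/ρ₀ = −αΔT + βΔS across each adjacent pair:
  7–76 m: −αΔT+βΔS = −(1.9 × 10⁻⁴)(-0.7)+(7.7 × 10⁻⁴)(+0.55) = 5.6 × 10⁻⁴ → stable
  76–197 m: −αΔT+βΔS = −(1.9 × 10⁻⁴)(+1.6)+(7.7 × 10⁻⁴)(-0.39) = -6.0 × 10⁻⁴ → UNSTABLE
  197–230 m: −αΔT+βΔS = −(1.9 × 10⁻⁴)(-1.8)+(7.7 × 10⁻⁴)(+0.44) = 6.8 × 10⁻⁴ → stable
  230–233 m: −αΔT+βΔS = −(1.9 × 10⁻⁴)(-4.0)+(7.7 × 10⁻⁴)(-0.20) = 6.1 × 10⁻⁴ → stable
The 76–197 m interval has Δρ < 0: lighter water underlies denser water.

76–197 m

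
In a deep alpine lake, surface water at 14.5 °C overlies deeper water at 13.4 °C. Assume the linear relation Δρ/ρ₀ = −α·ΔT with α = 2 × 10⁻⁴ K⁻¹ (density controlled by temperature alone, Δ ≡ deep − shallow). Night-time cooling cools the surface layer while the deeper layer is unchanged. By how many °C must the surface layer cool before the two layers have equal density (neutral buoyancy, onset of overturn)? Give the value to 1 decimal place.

With temperature the only control, equal density requires T_surf′ = T_deep.
T_surf′ = 13.4 °C.
Cooling required: 14.5 − 13.4 = 1.1 °C.

1.1 °C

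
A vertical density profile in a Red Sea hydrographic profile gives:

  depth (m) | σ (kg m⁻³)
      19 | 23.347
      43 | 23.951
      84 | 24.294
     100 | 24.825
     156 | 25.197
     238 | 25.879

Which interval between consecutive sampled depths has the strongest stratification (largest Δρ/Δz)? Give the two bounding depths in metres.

84–100 m

Compute the density gradient over each adjacent pair:
  19–43 m: Δρ/Δz = 0.604/24 = 0.025 kg m⁻⁴
  43–84 m: Δρ/Δz = 0.343/41 = 8.4 × 10⁻³ kg m⁻⁴
  84–100 m: Δρ/Δz = 0.531/16 = 0.033 kg m⁻⁴
  100–156 m: Δρ/Δz = 0.372/56 = 6.6 × 10⁻³ kg m⁻⁴
  156–238 m: Δρ/Δz = 0.682/82 = 8.3 × 10⁻³ kg m⁻⁴
The largest gradient is in the 84–100 m interval — the pycnocline.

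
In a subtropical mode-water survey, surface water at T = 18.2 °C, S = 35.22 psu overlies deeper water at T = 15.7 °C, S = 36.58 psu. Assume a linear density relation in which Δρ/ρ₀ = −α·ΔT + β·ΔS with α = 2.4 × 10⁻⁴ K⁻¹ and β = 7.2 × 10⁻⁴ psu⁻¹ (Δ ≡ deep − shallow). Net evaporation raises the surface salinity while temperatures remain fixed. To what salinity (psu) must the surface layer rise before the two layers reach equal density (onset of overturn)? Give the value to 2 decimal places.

37.41 psu

Neutral buoyancy requires −α(T_deep − T_surf) + β(S_deep − S_surf′) = 0.
S_surf′ = S_deep − (α/β)·ΔT = 36.58 − (2.4 × 10⁻⁴/7.2 × 10⁻⁴)·(-2.5) = 37.4133 psu.
Increase required: 37.4133 − 35.22 = 2.1933 psu.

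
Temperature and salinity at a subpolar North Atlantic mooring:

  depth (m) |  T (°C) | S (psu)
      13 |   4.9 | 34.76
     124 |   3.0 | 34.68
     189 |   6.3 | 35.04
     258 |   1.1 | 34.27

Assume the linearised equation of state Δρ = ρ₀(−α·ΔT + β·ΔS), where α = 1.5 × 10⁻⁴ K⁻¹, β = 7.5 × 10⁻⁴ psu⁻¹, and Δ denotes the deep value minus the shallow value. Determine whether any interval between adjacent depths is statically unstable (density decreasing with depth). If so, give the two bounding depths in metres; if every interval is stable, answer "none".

124–189 m

Evaluate Δρ/ρ₀ = −αΔT + βΔS across each adjacent pair:
  13–124 m: −αΔT+βΔS = −(1.5 × 10⁻⁴)(-1.9)+(7.5 × 10⁻⁴)(-0.08) = 2.2 × 10⁻⁴ → stable
  124–189 m: −αΔT+βΔS = −(1.5 × 10⁻⁴)(+3.3)+(7.5 × 10⁻⁴)(+0.36) = -2.2 × 10⁻⁴ → UNSTABLE
  189–258 m: −αΔT+βΔS = −(1.5 × 10⁻⁴)(-5.2)+(7.5 × 10⁻⁴)(-0.77) = 2.0 × 10⁻⁴ → stable
The 124–189 m interval has Δρ < 0: lighter water underlies denser water.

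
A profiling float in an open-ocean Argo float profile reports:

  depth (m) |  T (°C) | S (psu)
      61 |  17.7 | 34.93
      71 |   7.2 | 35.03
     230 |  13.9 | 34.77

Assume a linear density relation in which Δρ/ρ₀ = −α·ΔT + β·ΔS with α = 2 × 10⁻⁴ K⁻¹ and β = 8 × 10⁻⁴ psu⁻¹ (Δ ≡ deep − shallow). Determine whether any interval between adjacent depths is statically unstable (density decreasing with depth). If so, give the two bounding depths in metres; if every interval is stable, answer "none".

71–230 m

Evaluate Δρ/ρ₀ = −αΔT + βΔS across each adjacent pair:
  61–71 m: −αΔT+βΔS = −(2 × 10⁻⁴)(-10.5)+(8 × 10⁻⁴)(+0.10) = 2.2 × 10⁻³ → stable
  71–230 m: −αΔT+βΔS = −(2 × 10⁻⁴)(+6.7)+(8 × 10⁻⁴)(-0.26) = -1.5 × 10⁻³ → UNSTABLE
The 71–230 m interval has Δρ < 0: lighter water underlies denser water.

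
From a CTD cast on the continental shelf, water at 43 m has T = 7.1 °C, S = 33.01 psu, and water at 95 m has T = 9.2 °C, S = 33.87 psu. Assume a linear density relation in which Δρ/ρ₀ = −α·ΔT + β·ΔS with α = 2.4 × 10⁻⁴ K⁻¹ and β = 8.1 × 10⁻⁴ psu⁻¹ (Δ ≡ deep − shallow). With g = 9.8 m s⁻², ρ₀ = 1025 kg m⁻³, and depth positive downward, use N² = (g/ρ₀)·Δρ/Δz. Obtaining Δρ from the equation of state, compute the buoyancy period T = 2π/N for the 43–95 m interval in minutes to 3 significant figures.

17.4 min

ΔT = +2.1 K, ΔS = +0.86 psu (deep − shallow).
Δρ/ρ₀ = −αΔT + βΔS = -5.04 × 10⁻⁴ + 6.966 × 10⁻⁴ = 1.926 × 10⁻⁴, so Δρ ≈ 0.1974 kg m⁻³.
N² = (g/ρ₀)·Δρ/Δz = g·(Δρ/ρ₀)/Δz = 9.8 × 1.926 × 10⁻⁴ / 52 = 3.6298 × 10⁻⁵ s⁻².
N = √(3.6298 × 10⁻⁵) = 6.0248 × 10⁻³ rad s⁻¹ → T = 2π/N = 1.0429 × 10³ s = 17.382 min ≈ 17.4 min.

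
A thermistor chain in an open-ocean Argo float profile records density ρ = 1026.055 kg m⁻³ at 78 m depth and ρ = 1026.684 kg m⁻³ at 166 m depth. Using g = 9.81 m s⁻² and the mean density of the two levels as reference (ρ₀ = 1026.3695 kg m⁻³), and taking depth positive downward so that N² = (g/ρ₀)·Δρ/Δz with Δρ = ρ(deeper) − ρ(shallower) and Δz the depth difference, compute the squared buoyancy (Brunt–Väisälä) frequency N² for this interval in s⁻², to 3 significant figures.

6.83 × 10⁻⁵ s⁻²

Δρ = 1026.684 − 1026.055 = 0.629 kg m⁻³ over Δz = 166 − 78 = 88 m.
N² = (9.81/1026.3695) × (0.629/88) = 6.8318 × 10⁻⁵ s⁻² ≈ 6.83 × 10⁻⁵ s⁻².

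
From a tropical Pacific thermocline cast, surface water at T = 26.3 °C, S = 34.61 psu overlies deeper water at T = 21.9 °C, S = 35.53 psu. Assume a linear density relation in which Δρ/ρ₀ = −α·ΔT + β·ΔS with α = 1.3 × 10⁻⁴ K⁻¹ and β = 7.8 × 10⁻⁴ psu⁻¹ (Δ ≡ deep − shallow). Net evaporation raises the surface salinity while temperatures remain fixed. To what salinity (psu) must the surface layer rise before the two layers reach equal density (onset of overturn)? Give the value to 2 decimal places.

Neutral buoyancy requires −α(T_deep − T_surf) + β(S_deep − S_surf′) = 0.
S_surf′ = S_deep − (α/β)·ΔT = 35.53 − (1.3 × 10⁻⁴/7.8 × 10⁻⁴)·(-4.4) = 36.2633 psu.
Increase required: 36.2633 − 34.61 = 1.6533 psu.

36.26 psu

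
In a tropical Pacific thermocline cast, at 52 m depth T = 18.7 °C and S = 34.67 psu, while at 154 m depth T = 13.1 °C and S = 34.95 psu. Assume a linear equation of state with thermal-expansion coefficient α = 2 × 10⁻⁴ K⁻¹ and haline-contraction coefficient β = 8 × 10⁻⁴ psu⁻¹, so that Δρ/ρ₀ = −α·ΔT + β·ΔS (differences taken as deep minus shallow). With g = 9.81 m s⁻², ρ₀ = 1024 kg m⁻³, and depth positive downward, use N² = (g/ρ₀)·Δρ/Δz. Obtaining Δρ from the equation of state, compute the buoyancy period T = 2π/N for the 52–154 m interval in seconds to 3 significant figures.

553 s

ΔT = -5.6 K, ΔS = +0.28 psu (deep − shallow).
Δρ/ρ₀ = −αΔT + βΔS = 1.12 × 10⁻³ + 2.24 × 10⁻⁴ = 1.344 × 10⁻³, so Δρ ≈ 1.376 kg m⁻³.
N² = (g/ρ₀)·Δρ/Δz = g·(Δρ/ρ₀)/Δz = 9.81 × 1.344 × 10⁻³ / 102 = 1.2926 × 10⁻⁴ s⁻².
N = √(1.2926 × 10⁻⁴) = 0.011369 rad s⁻¹ → T = 2π/N = 552.66 s ≈ 553 s.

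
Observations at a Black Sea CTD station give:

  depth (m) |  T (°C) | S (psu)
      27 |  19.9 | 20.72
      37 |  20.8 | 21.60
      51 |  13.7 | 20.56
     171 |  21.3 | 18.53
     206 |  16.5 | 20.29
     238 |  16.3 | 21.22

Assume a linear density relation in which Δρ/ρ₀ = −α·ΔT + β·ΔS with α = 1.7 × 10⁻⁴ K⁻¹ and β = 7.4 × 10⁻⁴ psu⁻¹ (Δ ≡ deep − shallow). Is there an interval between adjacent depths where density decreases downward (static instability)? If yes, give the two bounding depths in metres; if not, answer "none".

Evaluate Δρ/ρ₀ = −αΔT + βΔS across each adjacent pair:
  27–37 m: −αΔT+βΔS = −(1.7 × 10⁻⁴)(+0.9)+(7.4 × 10⁻⁴)(+0.88) = 5.0 × 10⁻⁴ → stable
  37–51 m: −αΔT+βΔS = −(1.7 × 10⁻⁴)(-7.1)+(7.4 × 10⁻⁴)(-1.04) = 4.4 × 10⁻⁴ → stable
  51–171 m: −αΔT+βΔS = −(1.7 × 10⁻⁴)(+7.6)+(7.4 × 10⁻⁴)(-2.03) = -2.8 × 10⁻³ → UNSTABLE
  171–206 m: −αΔT+βΔS = −(1.7 × 10⁻⁴)(-4.8)+(7.4 × 10⁻⁴)(+1.76) = 2.1 × 10⁻³ → stable
  206–238 m: −αΔT+βΔS = −(1.7 × 10⁻⁴)(-0.2)+(7.4 × 10⁻⁴)(+0.93) = 7.2 × 10⁻⁴ → stable
The 51–171 m interval has Δρ < 0: lighter water underlies denser water.

51–171 m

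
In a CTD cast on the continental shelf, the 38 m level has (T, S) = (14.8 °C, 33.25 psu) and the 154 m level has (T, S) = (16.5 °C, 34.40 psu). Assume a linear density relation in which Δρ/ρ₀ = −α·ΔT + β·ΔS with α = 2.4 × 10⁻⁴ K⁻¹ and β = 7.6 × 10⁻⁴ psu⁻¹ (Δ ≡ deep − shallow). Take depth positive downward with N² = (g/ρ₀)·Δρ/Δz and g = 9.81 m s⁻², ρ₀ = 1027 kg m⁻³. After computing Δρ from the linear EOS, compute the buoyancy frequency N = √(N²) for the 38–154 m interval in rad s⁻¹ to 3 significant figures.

6.28 × 10⁻³ rad s⁻¹

ΔT = +1.7 K, ΔS = +1.15 psu (deep − shallow).
Δρ/ρ₀ = −αΔT + βΔS = -4.08 × 10⁻⁴ + 8.74 × 10⁻⁴ = 4.66 × 10⁻⁴, so Δρ ≈ 0.4786 kg m⁻³.
N² = (g/ρ₀)·Δρ/Δz = g·(Δρ/ρ₀)/Δz = 9.81 × 4.66 × 10⁻⁴ / 116 = 3.9409 × 10⁻⁵ s⁻².
N = √(3.9409 × 10⁻⁵) = 6.2777 × 10⁻³ rad s⁻¹ ≈ 6.28 × 10⁻³ rad s⁻¹.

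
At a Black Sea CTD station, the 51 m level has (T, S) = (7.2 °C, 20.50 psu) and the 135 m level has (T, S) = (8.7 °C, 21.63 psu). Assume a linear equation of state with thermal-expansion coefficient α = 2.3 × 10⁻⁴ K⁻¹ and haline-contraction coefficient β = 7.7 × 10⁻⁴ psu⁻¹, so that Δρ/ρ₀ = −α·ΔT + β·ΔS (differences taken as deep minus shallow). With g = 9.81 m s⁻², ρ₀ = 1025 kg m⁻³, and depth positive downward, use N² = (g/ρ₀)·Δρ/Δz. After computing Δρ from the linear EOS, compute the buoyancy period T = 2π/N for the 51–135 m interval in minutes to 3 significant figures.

13.4 min

ΔT = +1.5 K, ΔS = +1.13 psu (deep − shallow).
Δρ/ρ₀ = −αΔT + βΔS = -3.45 × 10⁻⁴ + 8.701 × 10⁻⁴ = 5.251 × 10⁻⁴, so Δρ ≈ 0.5382 kg m⁻³.
N² = (g/ρ₀)·Δρ/Δz = g·(Δρ/ρ₀)/Δz = 9.81 × 5.251 × 10⁻⁴ / 84 = 6.1324 × 10⁻⁵ s⁻².
N = √(6.1324 × 10⁻⁵) = 7.8310 × 10⁻³ rad s⁻¹ → T = 2π/N = 802.35 s = 13.373 min ≈ 13.4 min.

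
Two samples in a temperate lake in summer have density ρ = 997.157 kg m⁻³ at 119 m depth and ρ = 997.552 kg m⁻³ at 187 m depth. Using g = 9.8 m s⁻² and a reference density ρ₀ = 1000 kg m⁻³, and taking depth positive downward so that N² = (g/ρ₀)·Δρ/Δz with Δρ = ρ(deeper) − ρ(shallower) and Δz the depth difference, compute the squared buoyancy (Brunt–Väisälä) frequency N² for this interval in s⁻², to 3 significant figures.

5.69 × 10⁻⁵ s⁻²

Δρ = 997.552 − 997.157 = 0.395 kg m⁻³ over Δz = 187 − 119 = 68 m.
N² = (9.8/1000) × (0.395/68) = 5.6926 × 10⁻⁵ s⁻² ≈ 5.69 × 10⁻⁵ s⁻².
A positive N² confirms static stability across the interval.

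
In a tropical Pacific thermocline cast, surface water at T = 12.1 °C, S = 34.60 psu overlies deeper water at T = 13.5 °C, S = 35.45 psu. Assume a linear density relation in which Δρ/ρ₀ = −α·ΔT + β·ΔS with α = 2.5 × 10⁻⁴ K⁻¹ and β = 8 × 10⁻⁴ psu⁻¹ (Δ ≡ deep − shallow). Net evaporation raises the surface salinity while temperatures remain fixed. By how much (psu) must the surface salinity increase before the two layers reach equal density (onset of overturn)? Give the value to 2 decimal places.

Neutral buoyancy requires −α(T_deep − T_surf) + β(S_deep − S_surf′) = 0.
S_surf′ = S_deep − (α/β)·ΔT = 35.45 − (2.5 × 10⁻⁴/8 × 10⁻⁴)·(+1.4) = 35.0125 psu.
Increase required: 35.0125 − 34.60 = 0.4125 psu.

0.41 psu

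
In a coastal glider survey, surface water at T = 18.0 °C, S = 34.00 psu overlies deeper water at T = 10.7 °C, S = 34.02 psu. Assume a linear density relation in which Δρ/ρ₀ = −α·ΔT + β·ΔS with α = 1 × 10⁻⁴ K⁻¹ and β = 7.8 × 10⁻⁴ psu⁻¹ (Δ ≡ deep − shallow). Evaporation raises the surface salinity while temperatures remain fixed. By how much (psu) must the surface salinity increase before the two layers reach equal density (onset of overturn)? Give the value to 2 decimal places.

0.96 psu

Neutral buoyancy requires −α(T_deep − T_surf) + β(S_deep − S_surf′) = 0.
S_surf′ = S_deep − (α/β)·ΔT = 34.02 − (1 × 10⁻⁴/7.8 × 10⁻⁴)·(-7.3) = 34.9559 psu.
Increase required: 34.9559 − 34.00 = 0.9559 psu.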